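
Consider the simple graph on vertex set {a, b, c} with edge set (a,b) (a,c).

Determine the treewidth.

A width-1 tree decomposition is:
Bags: B1 = {a, b}  B2 = {a, c}
Tree: B1–B2
The largest bag has 2 vertices, giving width 1; this decomposition certifies tw(G) ≤ 1. Since G has at least one edge (e.g. a–b), it is not an edgeless graph, so tw(G) ≥ 1. The upper and lower bounds meet at 1, so that is the treewidth.

1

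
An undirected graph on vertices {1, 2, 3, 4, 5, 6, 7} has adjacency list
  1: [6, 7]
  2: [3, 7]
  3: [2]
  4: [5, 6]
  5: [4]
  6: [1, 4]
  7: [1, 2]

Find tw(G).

1

A width-1 tree decomposition is:
Bags: B1 = {4, 5}  B2 = {4, 6}  B3 = {1, 6}  B4 = {1, 7}  B5 = {2, 7}  B6 = {2, 3}
Tree: B1–B2, B2–B3, B3–B4, B4–B5, B5–B6
The largest bag has 2 vertices, giving width 1; this decomposition certifies tw(G) ≤ 1. Any graph with an edge has treewidth ≥ 1, and G has the edge 5–4. Hence tw(G) = 1 exactly.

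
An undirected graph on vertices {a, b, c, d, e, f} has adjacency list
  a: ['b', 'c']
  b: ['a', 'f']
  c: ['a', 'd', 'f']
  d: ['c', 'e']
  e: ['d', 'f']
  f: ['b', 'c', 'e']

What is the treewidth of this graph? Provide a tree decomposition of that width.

Treewidth 2.
Bags: B1 = {c, d, e}  B2 = {c, e, f}  B3 = {a, c, f}  B4 = {a, b, f}
Tree: B1–B2, B2–B3, B3–B4

The largest bag has 3 vertices, giving width 2; this decomposition certifies tw(G) ≤ 2. The edges d–e–f–c–d form a cycle, so G is not a tree and its treewidth is at least 2. Therefore the treewidth is 2.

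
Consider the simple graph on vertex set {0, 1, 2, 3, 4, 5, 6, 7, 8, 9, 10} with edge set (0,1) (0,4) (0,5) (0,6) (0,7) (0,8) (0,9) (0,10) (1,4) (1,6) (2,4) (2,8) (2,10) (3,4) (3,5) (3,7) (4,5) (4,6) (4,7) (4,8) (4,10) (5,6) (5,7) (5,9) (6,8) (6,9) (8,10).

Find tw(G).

A width-3 tree decomposition is:
Bags: B1 = {0, 4, 5, 6}  B2 = {0, 1, 4, 6}  B3 = {0, 4, 6, 8}  B4 = {0, 4, 5, 7}  B5 = {0, 4, 8, 10}  B6 = {3, 4, 5, 7}  B7 = {2, 4, 8, 10}  B8 = {0, 5, 6, 9}
Tree: B1–B2, B1–B3, B1–B4, B3–B5, B4–B6, B5–B7, B1–B8
The largest bag has 4 vertices, giving width 3; this decomposition certifies tw(G) ≤ 3. Conversely, {0, 5, 6, 9} is a clique of size 4, and the vertices of any clique must share a bag in every tree decomposition; so some bag has ≥ 4 vertices and tw(G) ≥ 3. Combining the bounds, tw(G) = 3.

3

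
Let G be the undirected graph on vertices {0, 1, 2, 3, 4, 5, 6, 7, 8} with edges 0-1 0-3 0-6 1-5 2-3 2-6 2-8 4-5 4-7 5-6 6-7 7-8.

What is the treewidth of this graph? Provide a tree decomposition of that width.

Each bag holds 4 vertices, so the decomposition has width 3, which upper-bounds the treewidth. For the lower bound: the 4 vertex sets {1,4,5}, {0}, {6}, {2,3,7,8} are disjoint, each induces a connected subgraph, and every pair is joined by at least one edge of G. Contracting each set to a single vertex therefore yields K_{4} as a minor, and since treewidth is minor-monotone, tw(G) ≥ tw(K_{4}) = 3. The upper and lower bounds meet at 3, so that is the treewidth.

Treewidth 3.
Bags: B1 = {0, 1, 4, 5}  B2 = {0, 4, 5, 6}  B3 = {0, 4, 6, 7}  B4 = {0, 3, 6, 7}  B5 = {2, 3, 6, 7}  B6 = {2, 3, 7, 8}
Tree: B1–B2, B2–B3, B3–B4, B4–B5, B5–B6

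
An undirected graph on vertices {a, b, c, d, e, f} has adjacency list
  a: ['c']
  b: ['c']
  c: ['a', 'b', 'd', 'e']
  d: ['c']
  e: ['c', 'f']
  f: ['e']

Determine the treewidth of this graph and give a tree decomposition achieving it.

Treewidth 1.
Bags: B1 = {a, c}  B2 = {b, c}  B3 = {c, e}  B4 = {e, f}  B5 = {c, d}
Tree: B1–B2, B2–B3, B3–B4, B1–B5

Every bag has size at most 2, so the width is 2 − 1 = 1 and tw(G) ≤ 1. G has an edge, so its treewidth is at least 1. The upper and lower bounds meet at 1, so that is the treewidth.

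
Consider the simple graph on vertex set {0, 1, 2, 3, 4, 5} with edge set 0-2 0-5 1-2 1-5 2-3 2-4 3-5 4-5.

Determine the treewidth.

A width-2 tree decomposition is:
Bags: B1 = {0, 2, 5}  B2 = {1, 2, 5}  B3 = {2, 4, 5}  B4 = {2, 3, 5}
Tree: B1–B2, B2–B3, B3–B4
Each bag holds 3 vertices, so the decomposition has width 2, which upper-bounds the treewidth. The edges 0–5–1–2–0 form a cycle, so G is not a tree and its treewidth is at least 2. Therefore the treewidth is 2.

2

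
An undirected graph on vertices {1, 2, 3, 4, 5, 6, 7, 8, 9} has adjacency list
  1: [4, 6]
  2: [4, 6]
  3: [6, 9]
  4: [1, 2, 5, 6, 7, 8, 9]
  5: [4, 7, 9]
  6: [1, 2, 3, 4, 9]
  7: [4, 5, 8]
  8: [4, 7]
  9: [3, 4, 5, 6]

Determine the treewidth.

A width-2 tree decomposition is:
Bags: B1 = {4, 6, 9}  B2 = {1, 4, 6}  B3 = {3, 6, 9}  B4 = {2, 4, 6}  B5 = {4, 5, 9}  B6 = {4, 5, 7}  B7 = {4, 7, 8}
Tree: B1–B2, B1–B3, B1–B4, B1–B5, B5–B6, B6–B7
Each bag holds 3 vertices, so the decomposition has width 2, which upper-bounds the treewidth. On the other hand G contains the 3-clique {3, 6, 9}. A clique must lie in a single bag of any decomposition, so no decomposition can have width below 2. Therefore the treewidth is 2.

2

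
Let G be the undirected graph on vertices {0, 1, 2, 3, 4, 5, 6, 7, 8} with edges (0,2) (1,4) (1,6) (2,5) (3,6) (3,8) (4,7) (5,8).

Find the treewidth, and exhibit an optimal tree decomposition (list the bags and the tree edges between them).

Treewidth 1.
Bags: B1 = {4, 7}  B2 = {1, 4}  B3 = {1, 6}  B4 = {3, 6}  B5 = {3, 8}  B6 = {5, 8}  B7 = {2, 5}  B8 = {0, 2}
Tree: B1–B2, B2–B3, B3–B4, B4–B5, B5–B6, B6–B7, B7–B8

The largest bag has 2 vertices, giving width 1; this decomposition certifies tw(G) ≤ 1. G has an edge, so its treewidth is at least 1. Combining the bounds, tw(G) = 1.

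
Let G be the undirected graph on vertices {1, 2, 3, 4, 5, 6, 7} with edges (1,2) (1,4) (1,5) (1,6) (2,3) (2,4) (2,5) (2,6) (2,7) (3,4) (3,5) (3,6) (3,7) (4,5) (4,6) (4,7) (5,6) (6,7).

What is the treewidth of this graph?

4

A width-4 tree decomposition is:
Bags: B1 = {2, 3, 4, 6, 7}  B2 = {2, 3, 4, 5, 6}  B3 = {1, 2, 4, 5, 6}
Tree: B1–B2, B2–B3
The largest bag has 5 vertices, giving width 4; this decomposition certifies tw(G) ≤ 4. Conversely, {1, 2, 4, 5, 6} is a clique of size 5, and the vertices of any clique must share a bag in every tree decomposition; so some bag has ≥ 5 vertices and tw(G) ≥ 4. Therefore the treewidth is 4.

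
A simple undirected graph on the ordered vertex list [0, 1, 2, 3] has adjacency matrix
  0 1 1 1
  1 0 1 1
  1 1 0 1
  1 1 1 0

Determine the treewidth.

3

A width-3 tree decomposition is:
Bags: B1 = {0, 1, 2, 3}
Tree: (single bag)
With just one bag of size 4, the width is 4 − 1 = 3, so tw(G) ≤ 3. For the lower bound, the 4 vertices {0, 1, 2, 3} are pairwise adjacent, and any tree decomposition puts a clique entirely inside one bag — forcing width ≥ 3. Therefore the treewidth is 3.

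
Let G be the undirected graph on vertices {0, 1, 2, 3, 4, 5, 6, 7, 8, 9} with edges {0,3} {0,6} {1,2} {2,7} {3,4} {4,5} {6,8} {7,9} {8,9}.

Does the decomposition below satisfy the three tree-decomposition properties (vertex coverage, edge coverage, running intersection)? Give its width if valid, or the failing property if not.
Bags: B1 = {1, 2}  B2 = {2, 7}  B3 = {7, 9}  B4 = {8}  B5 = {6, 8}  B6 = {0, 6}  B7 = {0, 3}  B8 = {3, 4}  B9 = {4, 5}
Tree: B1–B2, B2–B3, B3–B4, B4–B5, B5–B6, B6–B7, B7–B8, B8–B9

No — edge (9,8) lies in no bag.

A tree decomposition must satisfy three properties: every vertex lies in some bag; for every edge, both endpoints lie together in some bag; and for every vertex, the bags containing it form a connected subtree. Here edge (9,8) lies in no bag, so the decomposition is invalid.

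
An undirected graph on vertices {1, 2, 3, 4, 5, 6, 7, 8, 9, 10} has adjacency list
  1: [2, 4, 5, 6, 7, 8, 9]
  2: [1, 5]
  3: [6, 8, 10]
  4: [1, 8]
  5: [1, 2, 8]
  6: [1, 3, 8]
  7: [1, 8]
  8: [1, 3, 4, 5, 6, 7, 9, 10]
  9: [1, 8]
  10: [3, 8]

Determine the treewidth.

A width-2 tree decomposition is:
Bags: B1 = {1, 8, 9}  B2 = {1, 6, 8}  B3 = {3, 6, 8}  B4 = {1, 5, 8}  B5 = {1, 7, 8}  B6 = {3, 8, 10}  B7 = {1, 4, 8}  B8 = {1, 2, 5}
Tree: B1–B2, B2–B3, B1–B4, B1–B5, B3–B6, B4–B7, B4–B8
Each bag holds 3 vertices, so the decomposition has width 2, which upper-bounds the treewidth. For the lower bound, the 3 vertices {1, 4, 8} are pairwise adjacent, and any tree decomposition puts a clique entirely inside one bag — forcing width ≥ 2. Hence tw(G) = 2 exactly.

2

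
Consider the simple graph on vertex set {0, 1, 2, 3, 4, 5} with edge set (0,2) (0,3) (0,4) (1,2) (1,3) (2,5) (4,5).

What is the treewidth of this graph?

2

A width-2 tree decomposition is:
Bags: B1 = {0, 1, 3}  B2 = {0, 1, 2}  B3 = {0, 2, 4}  B4 = {2, 4, 5}
Tree: B1–B2, B2–B3, B3–B4
Every bag has size at most 3, so the width is 3 − 1 = 2 and tw(G) ≤ 2. The edges 3–1–2–0–3 form a cycle, so G is not a tree and its treewidth is at least 2. The upper and lower bounds meet at 2, so that is the treewidth.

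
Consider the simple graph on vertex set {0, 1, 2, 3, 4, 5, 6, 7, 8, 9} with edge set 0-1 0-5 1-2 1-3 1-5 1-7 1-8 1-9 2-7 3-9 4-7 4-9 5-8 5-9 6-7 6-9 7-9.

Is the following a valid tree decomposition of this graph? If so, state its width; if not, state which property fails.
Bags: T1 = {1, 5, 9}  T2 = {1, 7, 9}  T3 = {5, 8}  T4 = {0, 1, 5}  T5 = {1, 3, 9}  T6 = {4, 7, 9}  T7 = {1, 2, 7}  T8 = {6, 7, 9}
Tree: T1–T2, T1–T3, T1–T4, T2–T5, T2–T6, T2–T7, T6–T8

A tree decomposition must satisfy three properties: every vertex lies in some bag; for every edge, both endpoints lie together in some bag; and for every vertex, the bags containing it form a connected subtree. Here edge (1,8) lies in no bag, so the decomposition is invalid.

No — edge (1,8) lies in no bag.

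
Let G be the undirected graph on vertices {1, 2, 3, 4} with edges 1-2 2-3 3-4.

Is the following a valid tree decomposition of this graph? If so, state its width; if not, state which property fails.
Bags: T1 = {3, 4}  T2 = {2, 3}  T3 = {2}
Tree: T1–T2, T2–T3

No — vertex 1 appears in no bag.

A tree decomposition must satisfy three properties: every vertex lies in some bag; for every edge, both endpoints lie together in some bag; and for every vertex, the bags containing it form a connected subtree. Here vertex 1 appears in no bag, so the decomposition is invalid.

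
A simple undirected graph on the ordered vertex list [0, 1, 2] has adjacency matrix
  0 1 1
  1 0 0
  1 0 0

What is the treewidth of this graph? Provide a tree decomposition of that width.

Treewidth 1.
Bags: B1 = {0, 1}  B2 = {0, 2}
Tree: B1–B2

The largest bag has 2 vertices, giving width 1; this decomposition certifies tw(G) ≤ 1. Any graph with an edge has treewidth ≥ 1, and G has the edge 1–0. The upper and lower bounds meet at 1, so that is the treewidth.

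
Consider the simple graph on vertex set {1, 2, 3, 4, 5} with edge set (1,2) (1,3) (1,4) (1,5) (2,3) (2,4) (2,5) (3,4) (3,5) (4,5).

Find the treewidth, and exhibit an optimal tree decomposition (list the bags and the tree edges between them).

With just one bag of size 5, the width is 5 − 1 = 4, so tw(G) ≤ 4. For the lower bound, the 5 vertices {1, 2, 3, 4, 5} are pairwise adjacent, and any tree decomposition puts a clique entirely inside one bag — forcing width ≥ 4. The upper and lower bounds meet at 4, so that is the treewidth.

Treewidth 4.
Bags: B1 = {1, 2, 3, 4, 5}
Tree: (single bag)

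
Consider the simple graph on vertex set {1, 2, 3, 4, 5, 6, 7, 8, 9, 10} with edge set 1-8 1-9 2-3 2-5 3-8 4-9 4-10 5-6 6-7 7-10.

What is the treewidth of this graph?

2

A width-2 tree decomposition is:
Bags: B1 = {1, 3, 8}  B2 = {1, 3, 9}  B3 = {3, 4, 9}  B4 = {3, 4, 10}  B5 = {3, 7, 10}  B6 = {3, 6, 7}  B7 = {3, 5, 6}  B8 = {2, 3, 5}
Tree: B1–B2, B2–B3, B3–B4, B4–B5, B5–B6, B6–B7, B7–B8
Every bag has size at most 3, so the width is 3 − 1 = 2 and tw(G) ≤ 2. The edges 3–8–1–9–4–10–7–6–5–2–3 form a cycle, so G is not a tree and its treewidth is at least 2. Therefore the treewidth is 2.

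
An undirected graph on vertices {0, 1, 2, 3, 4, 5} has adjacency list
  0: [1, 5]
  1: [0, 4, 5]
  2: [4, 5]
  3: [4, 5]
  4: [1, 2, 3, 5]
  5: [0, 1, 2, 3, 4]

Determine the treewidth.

A width-2 tree decomposition is:
Bags: B1 = {2, 4, 5}  B2 = {1, 4, 5}  B3 = {3, 4, 5}  B4 = {0, 1, 5}
Tree: B1–B2, B2–B3, B2–B4
Every bag has size at most 3, so the width is 3 − 1 = 2 and tw(G) ≤ 2. Conversely, {0, 1, 5} is a clique of size 3, and the vertices of any clique must share a bag in every tree decomposition; so some bag has ≥ 3 vertices and tw(G) ≥ 2. The upper and lower bounds meet at 2, so that is the treewidth.

2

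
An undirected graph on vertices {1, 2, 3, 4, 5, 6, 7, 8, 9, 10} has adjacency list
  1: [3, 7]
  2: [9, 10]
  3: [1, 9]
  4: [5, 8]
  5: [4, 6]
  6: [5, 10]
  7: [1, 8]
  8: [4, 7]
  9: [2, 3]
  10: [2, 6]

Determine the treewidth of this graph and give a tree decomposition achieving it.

Treewidth 2.
One such decomposition:
Bags: B1 = {4, 5, 8}  B2 = {5, 7, 8}  B3 = {1, 5, 7}  B4 = {1, 3, 5}  B5 = {3, 5, 9}  B6 = {2, 5, 9}  B7 = {2, 5, 10}  B8 = {5, 6, 10}
Tree: B1–B2, B2–B3, B3–B4, B4–B5, B5–B6, B6–B7, B7–B8

Every bag has size at most 3, so the width is 3 − 1 = 2 and tw(G) ≤ 2. For the lower bound, G contains the cycle 5–4–8–7–1–3–9–2–10–6–5, so G is not a forest; only forests have treewidth ≤ 1, hence tw(G) ≥ 2. Therefore the treewidth is 2.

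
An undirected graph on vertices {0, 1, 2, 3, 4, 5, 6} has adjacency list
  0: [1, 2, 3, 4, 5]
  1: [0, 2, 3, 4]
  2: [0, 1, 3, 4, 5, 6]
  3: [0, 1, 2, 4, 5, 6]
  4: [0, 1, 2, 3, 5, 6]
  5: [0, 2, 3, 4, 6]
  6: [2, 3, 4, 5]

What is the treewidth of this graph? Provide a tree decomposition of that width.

Treewidth 4.
Bags: B1 = {0, 2, 3, 4, 5}  B2 = {2, 3, 4, 5, 6}  B3 = {0, 1, 2, 3, 4}
Tree: B1–B2, B1–B3

The largest bag has 5 vertices, giving width 4; this decomposition certifies tw(G) ≤ 4. On the other hand G contains the 5-clique {0, 1, 2, 3, 4}. A clique must lie in a single bag of any decomposition, so no decomposition can have width below 4. Hence tw(G) = 4 exactly.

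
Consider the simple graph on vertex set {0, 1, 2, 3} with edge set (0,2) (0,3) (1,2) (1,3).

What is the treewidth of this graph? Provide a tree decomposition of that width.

The largest bag has 3 vertices, giving width 2; this decomposition certifies tw(G) ≤ 2. Since 0–3–1–2–0 is a cycle in G, G is not acyclic. Forests are exactly the graphs of treewidth ≤ 1, so tw(G) ≥ 2. Therefore the treewidth is 2.

Treewidth 2.
Bags: B1 = {0, 1, 3}  B2 = {0, 1, 2}
Tree: B1–B2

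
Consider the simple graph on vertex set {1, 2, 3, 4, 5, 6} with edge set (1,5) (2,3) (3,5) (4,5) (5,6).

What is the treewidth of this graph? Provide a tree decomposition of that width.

Every bag has size at most 2, so the width is 2 − 1 = 1 and tw(G) ≤ 1. G has an edge, so its treewidth is at least 1. Therefore the treewidth is 1.

Treewidth 1.
One optimal decomposition is:
Bags: B1 = {1, 5}  B2 = {5, 6}  B3 = {3, 5}  B4 = {4, 5}  B5 = {2, 3}
Tree: B1–B2, B2–B3, B1–B4, B3–B5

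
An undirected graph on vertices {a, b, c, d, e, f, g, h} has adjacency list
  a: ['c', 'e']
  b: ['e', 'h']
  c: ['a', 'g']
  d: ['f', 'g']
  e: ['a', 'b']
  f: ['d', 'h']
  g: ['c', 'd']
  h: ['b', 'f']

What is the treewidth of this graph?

2

A width-2 tree decomposition is:
Bags: B1 = {a, c, g}  B2 = {a, d, g}  B3 = {a, d, f}  B4 = {a, f, h}  B5 = {a, b, h}  B6 = {a, b, e}
Tree: B1–B2, B2–B3, B3–B4, B4–B5, B5–B6
Each bag holds 3 vertices, so the decomposition has width 2, which upper-bounds the treewidth. For the lower bound, G contains the cycle a–c–g–d–f–h–b–e–a, so G is not a forest; only forests have treewidth ≤ 1, hence tw(G) ≥ 2. Therefore the treewidth is 2.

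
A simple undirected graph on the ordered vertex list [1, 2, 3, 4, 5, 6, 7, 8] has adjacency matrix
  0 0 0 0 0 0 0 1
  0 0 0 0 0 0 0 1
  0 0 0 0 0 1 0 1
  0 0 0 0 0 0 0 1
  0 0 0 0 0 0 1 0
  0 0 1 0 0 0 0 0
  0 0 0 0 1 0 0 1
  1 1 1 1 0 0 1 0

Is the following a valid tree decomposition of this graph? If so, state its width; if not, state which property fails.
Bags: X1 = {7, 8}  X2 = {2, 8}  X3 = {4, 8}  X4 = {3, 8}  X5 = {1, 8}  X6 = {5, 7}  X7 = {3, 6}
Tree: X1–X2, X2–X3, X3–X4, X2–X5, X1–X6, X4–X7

Yes; width 1.

Every vertex of G appears in some bag (union = {1, 2, 3, 4, 5, 6, 7, 8}); every edge is covered by a bag; and for each vertex v the set of bags containing v is connected in the bag tree. The decomposition is therefore valid. The largest bag has 2 vertices, so the width is 1.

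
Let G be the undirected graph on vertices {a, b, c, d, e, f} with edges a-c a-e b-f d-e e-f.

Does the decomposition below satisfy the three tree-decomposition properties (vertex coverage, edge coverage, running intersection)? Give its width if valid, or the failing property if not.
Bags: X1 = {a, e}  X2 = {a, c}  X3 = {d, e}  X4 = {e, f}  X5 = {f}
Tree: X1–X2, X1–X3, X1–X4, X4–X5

No — vertex b appears in no bag.

A tree decomposition must satisfy three properties: every vertex lies in some bag; for every edge, both endpoints lie together in some bag; and for every vertex, the bags containing it form a connected subtree. Here vertex b appears in no bag, so the decomposition is invalid.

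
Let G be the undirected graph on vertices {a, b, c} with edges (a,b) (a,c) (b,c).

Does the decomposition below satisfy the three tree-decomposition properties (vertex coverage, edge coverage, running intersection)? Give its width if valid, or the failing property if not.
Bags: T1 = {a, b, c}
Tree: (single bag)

Vertex coverage: the bags together contain {a, b, c}, the full vertex set. Edge coverage: each edge of G has both endpoints in at least one bag. Running intersection: for every vertex, the bags containing it form a connected subtree. All three properties hold, so this is a valid tree decomposition of width max|bag| − 1 = 2, and hence tw(G) ≤ 2.

Yes; width 2.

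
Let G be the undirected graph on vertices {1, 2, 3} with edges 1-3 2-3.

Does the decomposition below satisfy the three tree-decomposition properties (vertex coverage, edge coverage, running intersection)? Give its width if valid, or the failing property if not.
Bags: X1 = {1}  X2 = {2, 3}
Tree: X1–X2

A tree decomposition must satisfy three properties: every vertex lies in some bag; for every edge, both endpoints lie together in some bag; and for every vertex, the bags containing it form a connected subtree. Here edge (3,1) lies in no bag, so the decomposition is invalid.

No — edge (3,1) lies in no bag.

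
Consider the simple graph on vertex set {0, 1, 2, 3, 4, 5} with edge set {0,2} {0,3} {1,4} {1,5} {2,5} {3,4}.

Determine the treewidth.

2

A width-2 tree decomposition is:
Bags: B1 = {1, 4, 5}  B2 = {3, 4, 5}  B3 = {0, 3, 5}  B4 = {0, 2, 5}
Tree: B1–B2, B2–B3, B3–B4
The largest bag has 3 vertices, giving width 2; this decomposition certifies tw(G) ≤ 2. The edges 5–1–4–3–0–2–5 form a cycle, so G is not a tree and its treewidth is at least 2. Therefore the treewidth is 2.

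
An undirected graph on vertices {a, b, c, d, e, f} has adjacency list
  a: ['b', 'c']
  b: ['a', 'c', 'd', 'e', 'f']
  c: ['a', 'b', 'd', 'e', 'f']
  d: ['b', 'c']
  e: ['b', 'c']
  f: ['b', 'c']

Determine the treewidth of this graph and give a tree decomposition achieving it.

Treewidth 2.
One optimal decomposition is:
Bags: B1 = {a, b, c}  B2 = {b, c, f}  B3 = {b, c, e}  B4 = {b, c, d}
Tree: B1–B2, B2–B3, B1–B4

The largest bag has 3 vertices, giving width 2; this decomposition certifies tw(G) ≤ 2. Conversely, {b, c, d} is a clique of size 3, and the vertices of any clique must share a bag in every tree decomposition; so some bag has ≥ 3 vertices and tw(G) ≥ 2. Therefore the treewidth is 2.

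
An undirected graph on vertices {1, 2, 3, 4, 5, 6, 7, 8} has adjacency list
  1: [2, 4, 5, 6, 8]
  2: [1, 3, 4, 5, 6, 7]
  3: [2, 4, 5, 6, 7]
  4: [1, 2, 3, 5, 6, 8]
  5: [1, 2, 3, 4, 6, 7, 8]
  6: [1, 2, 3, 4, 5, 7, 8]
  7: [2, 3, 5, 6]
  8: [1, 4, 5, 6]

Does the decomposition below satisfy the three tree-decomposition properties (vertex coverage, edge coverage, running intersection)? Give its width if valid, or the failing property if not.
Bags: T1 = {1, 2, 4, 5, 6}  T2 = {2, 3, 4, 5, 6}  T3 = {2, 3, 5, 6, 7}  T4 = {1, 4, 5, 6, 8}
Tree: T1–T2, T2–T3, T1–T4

Yes; width 4.

Checking the three conditions: (i) the bags cover all of {1, 2, 3, 4, 5, 6, 7, 8}; (ii) for each edge, some bag contains both endpoints; (iii) the bags containing any fixed vertex form a subtree. All hold, so the decomposition is valid with width 5 − 1 = 4.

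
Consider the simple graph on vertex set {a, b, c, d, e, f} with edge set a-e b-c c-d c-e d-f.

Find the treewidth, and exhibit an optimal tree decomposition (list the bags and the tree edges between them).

Each bag holds 2 vertices, so the decomposition has width 1, which upper-bounds the treewidth. Since G has at least one edge (e.g. e–c), it is not an edgeless graph, so tw(G) ≥ 1. Combining the bounds, tw(G) = 1.

Treewidth 1.
Bags: B1 = {c, e}  B2 = {c, d}  B3 = {d, f}  B4 = {b, c}  B5 = {a, e}
Tree: B1–B2, B2–B3, B1–B4, B1–B5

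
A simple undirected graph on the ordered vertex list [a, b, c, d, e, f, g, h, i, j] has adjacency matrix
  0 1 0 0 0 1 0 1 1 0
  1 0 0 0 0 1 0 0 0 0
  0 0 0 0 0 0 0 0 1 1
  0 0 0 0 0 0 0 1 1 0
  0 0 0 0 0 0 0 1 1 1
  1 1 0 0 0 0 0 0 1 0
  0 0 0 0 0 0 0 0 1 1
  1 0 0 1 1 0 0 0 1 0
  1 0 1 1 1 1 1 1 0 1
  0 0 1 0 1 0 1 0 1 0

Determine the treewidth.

A width-2 tree decomposition is:
Bags: B1 = {d, h, i}  B2 = {a, h, i}  B3 = {e, h, i}  B4 = {e, i, j}  B5 = {a, f, i}  B6 = {c, i, j}  B7 = {g, i, j}  B8 = {a, b, f}
Tree: B1–B2, B2–B3, B3–B4, B2–B5, B4–B6, B4–B7, B5–B8
The largest bag has 3 vertices, giving width 2; this decomposition certifies tw(G) ≤ 2. Conversely, {a, b, f} is a clique of size 3, and the vertices of any clique must share a bag in every tree decomposition; so some bag has ≥ 3 vertices and tw(G) ≥ 2. Hence tw(G) = 2 exactly.

2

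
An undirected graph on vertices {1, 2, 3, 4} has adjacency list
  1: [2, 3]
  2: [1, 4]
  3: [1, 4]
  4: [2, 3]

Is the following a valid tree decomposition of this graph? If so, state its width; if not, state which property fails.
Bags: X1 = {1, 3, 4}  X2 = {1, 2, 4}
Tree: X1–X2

Vertex coverage: the bags together contain {1, 2, 3, 4}, the full vertex set. Edge coverage: each edge of G has both endpoints in at least one bag. Running intersection: for every vertex, the bags containing it form a connected subtree. All three properties hold, so this is a valid tree decomposition of width max|bag| − 1 = 2, and hence tw(G) ≤ 2.

Yes; width 2.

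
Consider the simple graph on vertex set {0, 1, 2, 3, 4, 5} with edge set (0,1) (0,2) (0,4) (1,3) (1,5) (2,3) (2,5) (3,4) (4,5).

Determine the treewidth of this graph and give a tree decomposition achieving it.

The largest bag has 4 vertices, giving width 3; this decomposition certifies tw(G) ≤ 3. For the lower bound: the 4 vertex sets {0,1}, {2,3}, {4}, {5} are disjoint, each induces a connected subgraph, and every pair is joined by at least one edge of G. Contracting each set to a single vertex therefore yields K_{4} as a minor, and since treewidth is minor-monotone, tw(G) ≥ tw(K_{4}) = 3. Therefore the treewidth is 3.

Treewidth 3.
One optimal decomposition is:
Bags: B1 = {0, 1, 2, 4}  B2 = {1, 2, 3, 4}  B3 = {1, 2, 4, 5}
Tree: B1–B2, B2–B3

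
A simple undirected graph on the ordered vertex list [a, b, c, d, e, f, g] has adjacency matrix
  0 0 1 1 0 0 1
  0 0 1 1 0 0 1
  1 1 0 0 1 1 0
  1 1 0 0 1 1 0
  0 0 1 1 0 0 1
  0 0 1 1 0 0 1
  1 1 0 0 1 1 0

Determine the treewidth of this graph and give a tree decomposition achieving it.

Each bag holds 4 vertices, so the decomposition has width 3, which upper-bounds the treewidth. For the lower bound: the 4 vertex sets {b,c}, {e,g}, {d}, {a} are disjoint, each induces a connected subgraph, and every pair is joined by at least one edge of G. Contracting each set to a single vertex therefore yields K_{4} as a minor, and since treewidth is minor-monotone, tw(G) ≥ tw(K_{4}) = 3. Hence tw(G) = 3 exactly.

Treewidth 3.
Bags: B1 = {b, c, d, g}  B2 = {c, d, e, g}  B3 = {a, c, d, g}  B4 = {c, d, f, g}
Tree: B1–B2, B2–B3, B3–B4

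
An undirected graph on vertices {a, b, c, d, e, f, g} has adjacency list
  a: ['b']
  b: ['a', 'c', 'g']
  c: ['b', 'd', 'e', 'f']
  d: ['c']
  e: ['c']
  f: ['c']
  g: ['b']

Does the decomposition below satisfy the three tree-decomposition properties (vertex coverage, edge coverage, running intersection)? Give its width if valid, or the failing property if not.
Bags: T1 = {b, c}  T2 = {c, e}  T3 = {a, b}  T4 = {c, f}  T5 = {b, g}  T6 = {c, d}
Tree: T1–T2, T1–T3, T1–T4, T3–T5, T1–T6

Vertex coverage: the bags together contain {a, b, c, d, e, f, g}, the full vertex set. Edge coverage: each edge of G has both endpoints in at least one bag. Running intersection: for every vertex, the bags containing it form a connected subtree. All three properties hold, so this is a valid tree decomposition of width max|bag| − 1 = 1, and hence tw(G) ≤ 1.

Yes; width 1.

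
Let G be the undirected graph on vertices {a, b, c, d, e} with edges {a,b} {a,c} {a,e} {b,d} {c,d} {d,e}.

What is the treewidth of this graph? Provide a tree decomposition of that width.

Treewidth 2.
Bags: B1 = {a, d, e}  B2 = {a, b, d}  B3 = {a, c, d}
Tree: B1–B2, B2–B3

The largest bag has 3 vertices, giving width 2; this decomposition certifies tw(G) ≤ 2. Since d–e–a–b–d is a cycle in G, G is not acyclic. Forests are exactly the graphs of treewidth ≤ 1, so tw(G) ≥ 2. Hence tw(G) = 2 exactly.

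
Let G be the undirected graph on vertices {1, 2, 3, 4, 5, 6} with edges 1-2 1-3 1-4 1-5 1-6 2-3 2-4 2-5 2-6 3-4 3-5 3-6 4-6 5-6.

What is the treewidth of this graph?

A width-4 tree decomposition is:
Bags: B1 = {1, 2, 3, 4, 6}  B2 = {1, 2, 3, 5, 6}
Tree: B1–B2
The largest bag has 5 vertices, giving width 4; this decomposition certifies tw(G) ≤ 4. On the other hand G contains the 5-clique {1, 2, 3, 4, 6}. A clique must lie in a single bag of any decomposition, so no decomposition can have width below 4. Therefore the treewidth is 4.

4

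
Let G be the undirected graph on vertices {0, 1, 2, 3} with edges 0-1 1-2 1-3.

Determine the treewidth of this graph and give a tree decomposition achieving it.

Treewidth 1.
One optimal decomposition is:
Bags: B1 = {1, 3}  B2 = {0, 1}  B3 = {1, 2}
Tree: B1–B2, B2–B3

The largest bag has 2 vertices, giving width 1; this decomposition certifies tw(G) ≤ 1. G has an edge, so its treewidth is at least 1. Hence tw(G) = 1 exactly.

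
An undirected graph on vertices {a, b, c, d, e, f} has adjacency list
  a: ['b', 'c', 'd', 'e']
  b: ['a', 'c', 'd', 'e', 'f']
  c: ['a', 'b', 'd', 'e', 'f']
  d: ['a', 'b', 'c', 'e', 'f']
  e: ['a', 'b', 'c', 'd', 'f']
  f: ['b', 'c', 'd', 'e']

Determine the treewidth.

A width-4 tree decomposition is:
Bags: B1 = {a, b, c, d, e}  B2 = {b, c, d, e, f}
Tree: B1–B2
Each bag holds 5 vertices, so the decomposition has width 4, which upper-bounds the treewidth. On the other hand G contains the 5-clique {b, c, d, e, f}. A clique must lie in a single bag of any decomposition, so no decomposition can have width below 4. Therefore the treewidth is 4.

4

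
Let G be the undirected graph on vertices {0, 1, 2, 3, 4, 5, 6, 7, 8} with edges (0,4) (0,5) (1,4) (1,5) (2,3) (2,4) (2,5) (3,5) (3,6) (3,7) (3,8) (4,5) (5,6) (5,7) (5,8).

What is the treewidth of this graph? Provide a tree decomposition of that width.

Every bag has size at most 3, so the width is 3 − 1 = 2 and tw(G) ≤ 2. On the other hand G contains the 3-clique {0, 4, 5}. A clique must lie in a single bag of any decomposition, so no decomposition can have width below 2. Therefore the treewidth is 2.

Treewidth 2.
One optimal decomposition is:
Bags: B1 = {2, 4, 5}  B2 = {1, 4, 5}  B3 = {0, 4, 5}  B4 = {2, 3, 5}  B5 = {3, 5, 6}  B6 = {3, 5, 8}  B7 = {3, 5, 7}
Tree: B1–B2, B2–B3, B1–B4, B4–B5, B4–B6, B5–B7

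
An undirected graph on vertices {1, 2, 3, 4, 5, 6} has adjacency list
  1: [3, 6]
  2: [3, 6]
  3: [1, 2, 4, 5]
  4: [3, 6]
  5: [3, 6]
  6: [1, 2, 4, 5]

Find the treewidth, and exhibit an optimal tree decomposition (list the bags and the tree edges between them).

Treewidth 2.
Bags: B1 = {2, 3, 6}  B2 = {3, 4, 6}  B3 = {1, 3, 6}  B4 = {3, 5, 6}
Tree: B1–B2, B2–B3, B3–B4

Every bag has size at most 3, so the width is 3 − 1 = 2 and tw(G) ≤ 2. The edges 6–2–3–4–6 form a cycle, so G is not a tree and its treewidth is at least 2. Therefore the treewidth is 2.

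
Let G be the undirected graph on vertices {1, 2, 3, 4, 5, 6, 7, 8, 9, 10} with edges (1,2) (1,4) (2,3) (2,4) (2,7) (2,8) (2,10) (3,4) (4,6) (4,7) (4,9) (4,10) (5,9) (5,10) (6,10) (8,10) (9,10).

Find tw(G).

2

A width-2 tree decomposition is:
Bags: B1 = {2, 4, 10}  B2 = {4, 6, 10}  B3 = {1, 2, 4}  B4 = {2, 3, 4}  B5 = {4, 9, 10}  B6 = {5, 9, 10}  B7 = {2, 4, 7}  B8 = {2, 8, 10}
Tree: B1–B2, B1–B3, B1–B4, B2–B5, B5–B6, B3–B7, B1–B8
The largest bag has 3 vertices, giving width 2; this decomposition certifies tw(G) ≤ 2. On the other hand G contains the 3-clique {2, 8, 10}. A clique must lie in a single bag of any decomposition, so no decomposition can have width below 2. Hence tw(G) = 2 exactly.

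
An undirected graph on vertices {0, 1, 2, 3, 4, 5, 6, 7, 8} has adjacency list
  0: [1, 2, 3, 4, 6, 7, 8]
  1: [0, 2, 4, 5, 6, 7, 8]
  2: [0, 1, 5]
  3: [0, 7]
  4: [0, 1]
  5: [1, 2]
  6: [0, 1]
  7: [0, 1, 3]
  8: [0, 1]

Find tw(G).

2

A width-2 tree decomposition is:
Bags: B1 = {0, 3, 7}  B2 = {0, 1, 7}  B3 = {0, 1, 4}  B4 = {0, 1, 2}  B5 = {0, 1, 8}  B6 = {1, 2, 5}  B7 = {0, 1, 6}
Tree: B1–B2, B2–B3, B3–B4, B4–B5, B4–B6, B3–B7
Every bag has size at most 3, so the width is 3 − 1 = 2 and tw(G) ≤ 2. On the other hand G contains the 3-clique {0, 1, 2}. A clique must lie in a single bag of any decomposition, so no decomposition can have width below 2. Hence tw(G) = 2 exactly.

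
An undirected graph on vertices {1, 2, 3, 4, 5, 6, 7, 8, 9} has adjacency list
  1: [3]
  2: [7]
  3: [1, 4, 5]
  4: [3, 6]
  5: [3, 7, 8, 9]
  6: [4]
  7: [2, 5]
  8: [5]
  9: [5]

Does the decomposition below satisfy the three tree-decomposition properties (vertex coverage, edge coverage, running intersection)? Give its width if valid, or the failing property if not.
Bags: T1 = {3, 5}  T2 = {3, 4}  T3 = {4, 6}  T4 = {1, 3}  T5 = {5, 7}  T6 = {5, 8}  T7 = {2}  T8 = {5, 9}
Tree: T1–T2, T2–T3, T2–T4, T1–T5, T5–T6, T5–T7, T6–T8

A tree decomposition must satisfy three properties: every vertex lies in some bag; for every edge, both endpoints lie together in some bag; and for every vertex, the bags containing it form a connected subtree. Here edge (7,2) lies in no bag, so the decomposition is invalid.

No — edge (7,2) lies in no bag.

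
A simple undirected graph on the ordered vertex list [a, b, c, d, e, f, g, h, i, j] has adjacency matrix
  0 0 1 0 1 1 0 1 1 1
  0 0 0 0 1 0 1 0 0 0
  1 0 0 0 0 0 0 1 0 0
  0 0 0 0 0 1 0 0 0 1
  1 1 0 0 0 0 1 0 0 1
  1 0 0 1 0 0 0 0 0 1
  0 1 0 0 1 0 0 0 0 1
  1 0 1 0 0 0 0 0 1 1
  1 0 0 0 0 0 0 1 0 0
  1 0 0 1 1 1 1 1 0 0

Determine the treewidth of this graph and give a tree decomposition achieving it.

Treewidth 2.
One optimal decomposition is:
Bags: B1 = {a, f, j}  B2 = {a, h, j}  B3 = {a, e, j}  B4 = {a, h, i}  B5 = {d, f, j}  B6 = {a, c, h}  B7 = {e, g, j}  B8 = {b, e, g}
Tree: B1–B2, B2–B3, B2–B4, B1–B5, B2–B6, B3–B7, B7–B8

Each bag holds 3 vertices, so the decomposition has width 2, which upper-bounds the treewidth. Conversely, {d, f, j} is a clique of size 3, and the vertices of any clique must share a bag in every tree decomposition; so some bag has ≥ 3 vertices and tw(G) ≥ 2. The upper and lower bounds meet at 2, so that is the treewidth.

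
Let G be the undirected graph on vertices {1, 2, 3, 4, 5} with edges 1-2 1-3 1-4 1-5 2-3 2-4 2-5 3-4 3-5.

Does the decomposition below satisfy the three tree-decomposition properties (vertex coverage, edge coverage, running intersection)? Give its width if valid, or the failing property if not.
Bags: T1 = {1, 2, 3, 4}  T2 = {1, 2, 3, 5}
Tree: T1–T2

Yes; width 3.

Every vertex of G appears in some bag (union = {1, 2, 3, 4, 5}); every edge is covered by a bag; and for each vertex v the set of bags containing v is connected in the bag tree. The decomposition is therefore valid. The largest bag has 4 vertices, so the width is 3.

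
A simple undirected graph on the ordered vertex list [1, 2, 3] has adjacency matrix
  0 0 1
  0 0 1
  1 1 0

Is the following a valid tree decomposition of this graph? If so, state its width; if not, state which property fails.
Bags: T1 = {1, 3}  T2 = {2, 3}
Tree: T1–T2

Yes; width 1.

Checking the three conditions: (i) the bags cover all of {1, 2, 3}; (ii) for each edge, some bag contains both endpoints; (iii) the bags containing any fixed vertex form a subtree. All hold, so the decomposition is valid with width 2 − 1 = 1.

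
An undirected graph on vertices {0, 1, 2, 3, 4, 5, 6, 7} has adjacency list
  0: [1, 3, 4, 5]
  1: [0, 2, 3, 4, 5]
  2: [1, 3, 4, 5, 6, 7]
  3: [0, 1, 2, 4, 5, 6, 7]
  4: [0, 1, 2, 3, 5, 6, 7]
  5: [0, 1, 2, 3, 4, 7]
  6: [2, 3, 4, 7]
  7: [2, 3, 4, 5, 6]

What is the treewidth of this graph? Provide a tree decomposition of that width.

Treewidth 4.
One optimal decomposition is:
Bags: B1 = {1, 2, 3, 4, 5}  B2 = {2, 3, 4, 5, 7}  B3 = {0, 1, 3, 4, 5}  B4 = {2, 3, 4, 6, 7}
Tree: B1–B2, B1–B3, B2–B4

Each bag holds 5 vertices, so the decomposition has width 4, which upper-bounds the treewidth. On the other hand G contains the 5-clique {0, 1, 3, 4, 5}. A clique must lie in a single bag of any decomposition, so no decomposition can have width below 4. Combining the bounds, tw(G) = 4.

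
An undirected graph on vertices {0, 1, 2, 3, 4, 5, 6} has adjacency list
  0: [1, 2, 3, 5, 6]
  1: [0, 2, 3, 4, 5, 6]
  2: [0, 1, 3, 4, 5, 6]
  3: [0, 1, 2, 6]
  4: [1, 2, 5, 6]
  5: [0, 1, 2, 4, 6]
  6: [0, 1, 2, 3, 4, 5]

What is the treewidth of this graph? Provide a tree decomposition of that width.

The largest bag has 5 vertices, giving width 4; this decomposition certifies tw(G) ≤ 4. Conversely, {0, 1, 2, 3, 6} is a clique of size 5, and the vertices of any clique must share a bag in every tree decomposition; so some bag has ≥ 5 vertices and tw(G) ≥ 4. Hence tw(G) = 4 exactly.

Treewidth 4.
One optimal decomposition is:
Bags: B1 = {0, 1, 2, 5, 6}  B2 = {0, 1, 2, 3, 6}  B3 = {1, 2, 4, 5, 6}
Tree: B1–B2, B1–B3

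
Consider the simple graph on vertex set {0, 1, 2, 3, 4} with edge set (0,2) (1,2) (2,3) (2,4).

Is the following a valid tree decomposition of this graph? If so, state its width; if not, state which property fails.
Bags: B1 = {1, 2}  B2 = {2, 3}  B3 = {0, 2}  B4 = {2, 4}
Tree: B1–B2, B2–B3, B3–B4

Yes; width 1.

Vertex coverage: the bags together contain {0, 1, 2, 3, 4}, the full vertex set. Edge coverage: each edge of G has both endpoints in at least one bag. Running intersection: for every vertex, the bags containing it form a connected subtree. All three properties hold, so this is a valid tree decomposition of width max|bag| − 1 = 1, and hence tw(G) ≤ 1.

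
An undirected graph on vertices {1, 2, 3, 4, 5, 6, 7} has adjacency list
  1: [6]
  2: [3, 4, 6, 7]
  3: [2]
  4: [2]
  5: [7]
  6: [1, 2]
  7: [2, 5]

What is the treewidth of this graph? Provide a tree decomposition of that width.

The largest bag has 2 vertices, giving width 1; this decomposition certifies tw(G) ≤ 1. Any graph with an edge has treewidth ≥ 1, and G has the edge 2–7. Combining the bounds, tw(G) = 1.

Treewidth 1.
One such decomposition:
Bags: B1 = {2, 7}  B2 = {2, 4}  B3 = {5, 7}  B4 = {2, 6}  B5 = {1, 6}  B6 = {2, 3}
Tree: B1–B2, B1–B3, B2–B4, B4–B5, B2–B6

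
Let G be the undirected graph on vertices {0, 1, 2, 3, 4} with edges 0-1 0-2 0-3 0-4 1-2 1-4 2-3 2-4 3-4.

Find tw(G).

A width-3 tree decomposition is:
Bags: B1 = {0, 2, 3, 4}  B2 = {0, 1, 2, 4}
Tree: B1–B2
Every bag has size at most 4, so the width is 4 − 1 = 3 and tw(G) ≤ 3. On the other hand G contains the 4-clique {0, 1, 2, 4}. A clique must lie in a single bag of any decomposition, so no decomposition can have width below 3. The upper and lower bounds meet at 3, so that is the treewidth.

3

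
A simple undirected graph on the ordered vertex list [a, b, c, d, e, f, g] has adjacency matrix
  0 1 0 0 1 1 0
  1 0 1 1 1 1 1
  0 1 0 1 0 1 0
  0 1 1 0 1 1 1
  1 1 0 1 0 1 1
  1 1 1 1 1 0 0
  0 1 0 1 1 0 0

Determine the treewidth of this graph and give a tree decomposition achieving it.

Treewidth 3.
One such decomposition:
Bags: B1 = {b, d, e, f}  B2 = {b, c, d, f}  B3 = {a, b, e, f}  B4 = {b, d, e, g}
Tree: B1–B2, B1–B3, B1–B4

Every bag has size at most 4, so the width is 4 − 1 = 3 and tw(G) ≤ 3. Conversely, {b, d, e, g} is a clique of size 4, and the vertices of any clique must share a bag in every tree decomposition; so some bag has ≥ 4 vertices and tw(G) ≥ 3. Combining the bounds, tw(G) = 3.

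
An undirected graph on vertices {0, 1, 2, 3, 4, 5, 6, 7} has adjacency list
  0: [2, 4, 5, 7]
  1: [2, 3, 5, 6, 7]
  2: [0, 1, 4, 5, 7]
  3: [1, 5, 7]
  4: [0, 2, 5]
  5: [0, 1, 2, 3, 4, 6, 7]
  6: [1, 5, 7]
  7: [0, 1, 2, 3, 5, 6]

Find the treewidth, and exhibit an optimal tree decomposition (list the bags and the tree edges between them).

Each bag holds 4 vertices, so the decomposition has width 3, which upper-bounds the treewidth. For the lower bound, the 4 vertices {0, 2, 4, 5} are pairwise adjacent, and any tree decomposition puts a clique entirely inside one bag — forcing width ≥ 3. The upper and lower bounds meet at 3, so that is the treewidth.

Treewidth 3.
One such decomposition:
Bags: B1 = {1, 5, 6, 7}  B2 = {1, 2, 5, 7}  B3 = {1, 3, 5, 7}  B4 = {0, 2, 5, 7}  B5 = {0, 2, 4, 5}
Tree: B1–B2, B2–B3, B2–B4, B4–B5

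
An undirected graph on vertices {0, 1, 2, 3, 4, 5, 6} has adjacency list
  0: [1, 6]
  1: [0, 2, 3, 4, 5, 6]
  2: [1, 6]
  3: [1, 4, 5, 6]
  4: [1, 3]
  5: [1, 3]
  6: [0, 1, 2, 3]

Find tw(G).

A width-2 tree decomposition is:
Bags: B1 = {1, 3, 6}  B2 = {1, 3, 4}  B3 = {1, 3, 5}  B4 = {1, 2, 6}  B5 = {0, 1, 6}
Tree: B1–B2, B2–B3, B1–B4, B4–B5
The largest bag has 3 vertices, giving width 2; this decomposition certifies tw(G) ≤ 2. Conversely, {0, 1, 6} is a clique of size 3, and the vertices of any clique must share a bag in every tree decomposition; so some bag has ≥ 3 vertices and tw(G) ≥ 2. Combining the bounds, tw(G) = 2.

2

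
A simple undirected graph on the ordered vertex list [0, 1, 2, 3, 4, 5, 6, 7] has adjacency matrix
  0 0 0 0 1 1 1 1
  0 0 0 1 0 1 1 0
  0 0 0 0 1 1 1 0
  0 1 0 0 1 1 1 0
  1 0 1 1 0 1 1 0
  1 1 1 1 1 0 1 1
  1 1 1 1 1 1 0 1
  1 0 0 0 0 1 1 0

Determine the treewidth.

A width-3 tree decomposition is:
Bags: B1 = {0, 4, 5, 6}  B2 = {2, 4, 5, 6}  B3 = {3, 4, 5, 6}  B4 = {0, 5, 6, 7}  B5 = {1, 3, 5, 6}
Tree: B1–B2, B1–B3, B1–B4, B3–B5
Each bag holds 4 vertices, so the decomposition has width 3, which upper-bounds the treewidth. Conversely, {1, 3, 5, 6} is a clique of size 4, and the vertices of any clique must share a bag in every tree decomposition; so some bag has ≥ 4 vertices and tw(G) ≥ 3. Therefore the treewidth is 3.

3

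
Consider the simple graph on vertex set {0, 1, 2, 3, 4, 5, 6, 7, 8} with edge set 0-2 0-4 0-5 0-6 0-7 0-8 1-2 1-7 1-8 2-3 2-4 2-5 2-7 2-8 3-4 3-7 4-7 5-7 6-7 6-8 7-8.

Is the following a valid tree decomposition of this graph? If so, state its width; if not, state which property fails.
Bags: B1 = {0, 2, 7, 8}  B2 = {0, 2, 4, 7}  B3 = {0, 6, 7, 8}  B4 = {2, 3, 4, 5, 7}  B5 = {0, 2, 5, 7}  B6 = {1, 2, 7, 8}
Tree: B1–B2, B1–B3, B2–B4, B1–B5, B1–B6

No — bags containing vertex 5 are not connected in the tree.

A tree decomposition must satisfy three properties: every vertex lies in some bag; for every edge, both endpoints lie together in some bag; and for every vertex, the bags containing it form a connected subtree. Here bags containing vertex 5 are not connected in the tree, so the decomposition is invalid.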